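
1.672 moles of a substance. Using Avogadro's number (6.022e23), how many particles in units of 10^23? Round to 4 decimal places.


N = n * NA, then divide by 1e23 for the requested units.
N / 1e23 = n * 6.022
N / 1e23 = 1.672 * 6.022
N / 1e23 = 10.068784, rounded to 4 dp:

10.0688


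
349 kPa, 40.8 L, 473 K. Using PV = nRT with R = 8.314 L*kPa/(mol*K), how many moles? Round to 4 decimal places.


PV = nRT, solve for n = PV / (RT).
PV = 349 * 40.8 = 14239.2
RT = 8.314 * 473 = 3932.522
n = 14239.2 / 3932.522
n = 3.62088248 mol, rounded to 4 dp:

3.6209 mol


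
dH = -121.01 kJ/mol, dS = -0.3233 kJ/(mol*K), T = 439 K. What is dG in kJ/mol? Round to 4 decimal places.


Gibbs: dG = dH - T*dS (consistent units, dS already in kJ/(mol*K)).
T*dS = 439 * -0.3233 = -141.9287
dG = -121.01 - (-141.9287)
dG = 20.9187 kJ/mol, rounded to 4 dp:

20.9187 kJ/mol


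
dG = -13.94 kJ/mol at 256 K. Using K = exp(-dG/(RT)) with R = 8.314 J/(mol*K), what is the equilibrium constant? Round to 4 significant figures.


dG is in kJ/mol; multiply by 1000 to match R in J/(mol*K).
RT = 8.314 * 256 = 2128.384 J/mol
exponent = -dG*1000 / (RT) = -(-13.94*1000) / 2128.384 = 6.54957
K = exp(6.54957)
K = 698.94356, rounded to 4 significant figures:

698.9


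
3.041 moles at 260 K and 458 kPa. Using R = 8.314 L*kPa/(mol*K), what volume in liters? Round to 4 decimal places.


PV = nRT, solve for V = nRT / P.
nRT = 3.041 * 8.314 * 260 = 6573.5472
V = 6573.5472 / 458
V = 14.35272314 L, rounded to 4 dp:

14.3527 L


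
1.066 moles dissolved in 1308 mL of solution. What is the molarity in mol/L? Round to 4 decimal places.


Convert volume to liters: V_L = V_mL / 1000.
V_L = 1308 / 1000 = 1.308 L
M = n / V_L = 1.066 / 1.308
M = 0.81498471 mol/L, rounded to 4 dp:

0.8150 mol/L


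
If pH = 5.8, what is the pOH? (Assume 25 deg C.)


At 25 deg C, pH + pOH = 14.
pOH = 14 - pH = 14 - 5.8
pOH = 8.2:

8.20


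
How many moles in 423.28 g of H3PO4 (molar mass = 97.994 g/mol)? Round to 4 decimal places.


n = mass / M
n = 423.28 / 97.994
n = 4.31944813 mol, rounded to 4 dp:

4.3194 mol


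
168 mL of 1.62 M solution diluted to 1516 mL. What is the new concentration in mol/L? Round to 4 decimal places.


Dilution: M1*V1 = M2*V2, solve for M2.
M2 = M1*V1 / V2
M2 = 1.62 * 168 / 1516
M2 = 272.16 / 1516
M2 = 0.17952507 mol/L, rounded to 4 dp:

0.1795 mol/L


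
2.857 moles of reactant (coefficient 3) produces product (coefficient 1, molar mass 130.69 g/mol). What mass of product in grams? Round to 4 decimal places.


Use the coefficient ratio to convert reactant moles to product moles, then multiply by the product's molar mass.
moles_P = moles_R * (coeff_P / coeff_R) = 2.857 * (1/3) = 0.952333
mass_P = moles_P * M_P = 0.952333 * 130.69
mass_P = 124.46039977 g, rounded to 4 dp:

124.4604 g


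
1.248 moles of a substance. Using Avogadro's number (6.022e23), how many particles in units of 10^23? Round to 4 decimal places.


N = n * NA, then divide by 1e23 for the requested units.
N / 1e23 = n * 6.022
N / 1e23 = 1.248 * 6.022
N / 1e23 = 7.515456, rounded to 4 dp:

7.5155


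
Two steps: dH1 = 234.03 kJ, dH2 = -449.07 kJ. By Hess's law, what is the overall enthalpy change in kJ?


Hess's law: enthalpy is a state function, so add the step enthalpies.
dH_total = dH1 + dH2 = 234.03 + (-449.07)
dH_total = -215.04 kJ:

-215.04 kJ


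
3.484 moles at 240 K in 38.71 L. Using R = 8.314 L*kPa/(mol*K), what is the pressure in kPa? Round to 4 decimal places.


PV = nRT, solve for P = nRT / V.
nRT = 3.484 * 8.314 * 240 = 6951.8342
P = 6951.8342 / 38.71
P = 179.5875536 kPa, rounded to 4 dp:

179.5876 kPa


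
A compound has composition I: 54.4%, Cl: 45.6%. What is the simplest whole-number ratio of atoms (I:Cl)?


Assume 100 g of compound, divide each mass% by atomic mass to get moles, then normalize by the smallest to get a raw atom ratio.
Moles per 100 g: I: 54.4/126.904 = 0.4287, Cl: 45.6/35.453 = 1.2862
Raw ratio (divide by min = 0.4287): I: 1.0, Cl: 3.0
Multiply by 1 to clear fractions: I: 1.0 ~= 1, Cl: 3.0 ~= 3
Reduce by GCD to get the simplest whole-number ratio:

1:3


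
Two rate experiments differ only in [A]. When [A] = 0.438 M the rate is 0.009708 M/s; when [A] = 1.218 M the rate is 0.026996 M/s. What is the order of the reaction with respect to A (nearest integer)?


Rate is proportional to [A]^n, so rate2/rate1 = ([A]2/[A]1)^n. Take logs to solve for n.
rate2/rate1 = 0.026996 / 0.009708 = 2.7808
[A]2/[A]1 = 1.218 / 0.438 = 2.7808
n = ln(2.7808) / ln(2.7808) = 1.0
Nearest integer order:

1


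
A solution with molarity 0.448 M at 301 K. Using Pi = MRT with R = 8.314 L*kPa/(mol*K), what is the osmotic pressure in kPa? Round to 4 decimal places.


Osmotic pressure (van't Hoff): Pi = M*R*T.
RT = 8.314 * 301 = 2502.514
Pi = 0.448 * 2502.514
Pi = 1121.126272 kPa, rounded to 4 dp:

1121.1263 kPa


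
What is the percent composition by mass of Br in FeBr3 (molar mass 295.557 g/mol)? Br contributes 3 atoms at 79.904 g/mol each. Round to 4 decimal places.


pct = 100 * (n_elem * M_elem) / M_total
mass_contribution = 3 * 79.904 = 239.712 g/mol
pct = 100 * 239.712 / 295.557
pct = 81.10516753 %, rounded to 4 dp:

81.1052 %


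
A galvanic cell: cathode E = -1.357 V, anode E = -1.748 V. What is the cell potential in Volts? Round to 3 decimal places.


Standard cell potential: E_cell = E_cathode - E_anode.
E_cell = -1.357 - (-1.748)
E_cell = 0.391 V, rounded to 3 dp:

0.391 V


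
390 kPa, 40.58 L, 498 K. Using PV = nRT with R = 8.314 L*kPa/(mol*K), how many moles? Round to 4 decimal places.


PV = nRT, solve for n = PV / (RT).
PV = 390 * 40.58 = 15826.2
RT = 8.314 * 498 = 4140.372
n = 15826.2 / 4140.372
n = 3.82241016 mol, rounded to 4 dp:

3.8224 mol


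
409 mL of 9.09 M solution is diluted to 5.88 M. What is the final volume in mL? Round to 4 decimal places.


Dilution: M1*V1 = M2*V2, solve for V2.
V2 = M1*V1 / M2
V2 = 9.09 * 409 / 5.88
V2 = 3717.81 / 5.88
V2 = 632.28061224 mL, rounded to 4 dp:

632.2806 mL


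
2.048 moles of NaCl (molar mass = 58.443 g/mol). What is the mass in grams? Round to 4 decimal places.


mass = n * M
mass = 2.048 * 58.443
mass = 119.691264 g, rounded to 4 dp:

119.6913 g


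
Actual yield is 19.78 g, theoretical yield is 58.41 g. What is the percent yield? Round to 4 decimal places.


% yield = 100 * actual / theoretical
% yield = 100 * 19.78 / 58.41
% yield = 33.86406437 %, rounded to 4 dp:

33.8641 %


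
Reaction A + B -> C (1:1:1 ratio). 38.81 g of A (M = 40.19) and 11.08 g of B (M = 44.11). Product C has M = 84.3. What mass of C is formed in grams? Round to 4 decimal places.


Find moles of each reactant; the smaller value is the limiting reagent in a 1:1:1 reaction, so moles_C equals moles of the limiter.
n_A = mass_A / M_A = 38.81 / 40.19 = 0.965663 mol
n_B = mass_B / M_B = 11.08 / 44.11 = 0.25119 mol
Limiting reagent: B (smaller), n_limiting = 0.25119 mol
mass_C = n_limiting * M_C = 0.25119 * 84.3
mass_C = 21.175317 g, rounded to 4 dp:

21.1753 g


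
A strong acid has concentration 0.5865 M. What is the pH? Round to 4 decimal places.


A strong acid dissociates completely, so [H+] equals the given concentration.
pH = -log10([H+]) = -log10(0.5865)
pH = 0.23173198, rounded to 4 dp:

0.2317


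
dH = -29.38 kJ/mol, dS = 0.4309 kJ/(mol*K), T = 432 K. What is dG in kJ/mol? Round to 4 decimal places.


Gibbs: dG = dH - T*dS (consistent units, dS already in kJ/(mol*K)).
T*dS = 432 * 0.4309 = 186.1488
dG = -29.38 - (186.1488)
dG = -215.5288 kJ/mol, rounded to 4 dp:

-215.5288 kJ/mol


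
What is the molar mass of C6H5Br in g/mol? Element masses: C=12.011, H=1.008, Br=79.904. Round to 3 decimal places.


M = sum(count * atomic_mass) over atoms.
M = 6*12.011 + 5*1.008 + 1*79.904
M = 72.066 + 5.04 + 79.904
M = 157.01 g/mol, rounded to 3 dp:

157.010 g/mol


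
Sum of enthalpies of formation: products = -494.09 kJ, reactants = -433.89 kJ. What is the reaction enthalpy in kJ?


dH_rxn = sum(dH_f products) - sum(dH_f reactants)
dH_rxn = -494.09 - (-433.89)
dH_rxn = -60.2 kJ:

-60.20 kJ


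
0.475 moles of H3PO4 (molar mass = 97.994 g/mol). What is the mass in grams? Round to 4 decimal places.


mass = n * M
mass = 0.475 * 97.994
mass = 46.54715 g, rounded to 4 dp:

46.5472 g


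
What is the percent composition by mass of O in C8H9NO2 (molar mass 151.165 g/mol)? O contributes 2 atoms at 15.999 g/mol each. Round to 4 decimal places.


pct = 100 * (n_elem * M_elem) / M_total
mass_contribution = 2 * 15.999 = 31.998 g/mol
pct = 100 * 31.998 / 151.165
pct = 21.16759832 %, rounded to 4 dp:

21.1676 %


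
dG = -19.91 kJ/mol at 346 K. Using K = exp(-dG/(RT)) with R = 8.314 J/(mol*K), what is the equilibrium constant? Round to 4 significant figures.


dG is in kJ/mol; multiply by 1000 to match R in J/(mol*K).
RT = 8.314 * 346 = 2876.644 J/mol
exponent = -dG*1000 / (RT) = -(-19.91*1000) / 2876.644 = 6.92125963
K = exp(6.92125963)
K = 1013.5959, rounded to 4 significant figures:

1014


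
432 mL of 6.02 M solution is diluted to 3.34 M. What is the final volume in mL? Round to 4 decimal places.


Dilution: M1*V1 = M2*V2, solve for V2.
V2 = M1*V1 / M2
V2 = 6.02 * 432 / 3.34
V2 = 2600.64 / 3.34
V2 = 778.63473054 mL, rounded to 4 dp:

778.6347 mL


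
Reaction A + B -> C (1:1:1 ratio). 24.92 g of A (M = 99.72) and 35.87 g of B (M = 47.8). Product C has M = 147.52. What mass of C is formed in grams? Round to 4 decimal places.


Find moles of each reactant; the smaller value is the limiting reagent in a 1:1:1 reaction, so moles_C equals moles of the limiter.
n_A = mass_A / M_A = 24.92 / 99.72 = 0.2499 mol
n_B = mass_B / M_B = 35.87 / 47.8 = 0.750418 mol
Limiting reagent: A (smaller), n_limiting = 0.2499 mol
mass_C = n_limiting * M_C = 0.2499 * 147.52
mass_C = 36.865248 g, rounded to 4 dp:

36.8652 g


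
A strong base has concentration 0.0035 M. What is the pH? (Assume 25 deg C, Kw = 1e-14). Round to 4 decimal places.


A strong base dissociates completely, so [OH-] equals the given concentration.
pOH = -log10([OH-]) = -log10(0.0035) = 2.455932
pH = 14 - pOH = 14 - 2.455932
pH = 11.544068, rounded to 4 dp:

11.5441


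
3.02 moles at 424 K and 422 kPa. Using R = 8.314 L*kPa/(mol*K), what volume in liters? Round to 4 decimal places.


PV = nRT, solve for V = nRT / P.
nRT = 3.02 * 8.314 * 424 = 10645.9107
V = 10645.9107 / 422
V = 25.22727654 L, rounded to 4 dp:

25.2273 L


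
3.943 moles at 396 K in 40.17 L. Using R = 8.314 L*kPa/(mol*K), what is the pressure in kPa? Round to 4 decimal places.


PV = nRT, solve for P = nRT / V.
nRT = 3.943 * 8.314 * 396 = 12981.7124
P = 12981.7124 / 40.17
P = 323.1693403 kPa, rounded to 4 dp:

323.1693 kPa


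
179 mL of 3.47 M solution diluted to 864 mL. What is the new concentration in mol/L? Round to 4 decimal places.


Dilution: M1*V1 = M2*V2, solve for M2.
M2 = M1*V1 / V2
M2 = 3.47 * 179 / 864
M2 = 621.13 / 864
M2 = 0.71890046 mol/L, rounded to 4 dp:

0.7189 mol/L


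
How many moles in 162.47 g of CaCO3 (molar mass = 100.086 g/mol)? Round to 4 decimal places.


n = mass / M
n = 162.47 / 100.086
n = 1.62330396 mol, rounded to 4 dp:

1.6233 mol


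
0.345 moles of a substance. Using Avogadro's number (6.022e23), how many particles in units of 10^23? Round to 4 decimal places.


N = n * NA, then divide by 1e23 for the requested units.
N / 1e23 = n * 6.022
N / 1e23 = 0.345 * 6.022
N / 1e23 = 2.07759, rounded to 4 dp:

2.0776


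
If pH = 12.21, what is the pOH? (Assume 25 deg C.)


At 25 deg C, pH + pOH = 14.
pOH = 14 - pH = 14 - 12.21
pOH = 1.79:

1.79


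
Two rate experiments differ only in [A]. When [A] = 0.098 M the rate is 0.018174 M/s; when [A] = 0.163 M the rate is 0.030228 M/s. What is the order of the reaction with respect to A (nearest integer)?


Rate is proportional to [A]^n, so rate2/rate1 = ([A]2/[A]1)^n. Take logs to solve for n.
rate2/rate1 = 0.030228 / 0.018174 = 1.6633
[A]2/[A]1 = 0.163 / 0.098 = 1.6633
n = ln(1.6633) / ln(1.6633) = 1.0
Nearest integer order:

1


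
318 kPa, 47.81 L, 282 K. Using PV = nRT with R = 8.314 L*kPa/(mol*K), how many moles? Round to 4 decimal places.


PV = nRT, solve for n = PV / (RT).
PV = 318 * 47.81 = 15203.58
RT = 8.314 * 282 = 2344.548
n = 15203.58 / 2344.548
n = 6.48465291 mol, rounded to 4 dp:

6.4847 mol


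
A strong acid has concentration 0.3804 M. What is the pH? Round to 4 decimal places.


A strong acid dissociates completely, so [H+] equals the given concentration.
pH = -log10([H+]) = -log10(0.3804)
pH = 0.41975949, rounded to 4 dp:

0.4198


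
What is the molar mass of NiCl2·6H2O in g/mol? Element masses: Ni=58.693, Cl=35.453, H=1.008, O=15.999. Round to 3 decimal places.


M = sum(count * atomic_mass) over atoms.
M = 1*58.693 + 2*35.453 + 12*1.008 + 6*15.999
M = 58.693 + 70.906 + 12.096 + 95.994
M = 237.689 g/mol, rounded to 3 dp:

237.689 g/mol


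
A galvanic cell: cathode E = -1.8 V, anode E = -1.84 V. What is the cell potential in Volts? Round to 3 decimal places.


Standard cell potential: E_cell = E_cathode - E_anode.
E_cell = -1.8 - (-1.84)
E_cell = 0.04 V, rounded to 3 dp:

0.040 V


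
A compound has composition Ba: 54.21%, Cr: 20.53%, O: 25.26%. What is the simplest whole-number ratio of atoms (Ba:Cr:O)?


Assume 100 g of compound, divide each mass% by atomic mass to get moles, then normalize by the smallest to get a raw atom ratio.
Moles per 100 g: Ba: 54.21/137.327 = 0.3948, Cr: 20.53/51.996 = 0.3948, O: 25.26/15.999 = 1.5788
Raw ratio (divide by min = 0.3948): Ba: 1.0, Cr: 1.0, O: 4.0
Multiply by 1 to clear fractions: Ba: 1.0 ~= 1, Cr: 1.0 ~= 1, O: 4.0 ~= 4
Reduce by GCD to get the simplest whole-number ratio:

1:1:4


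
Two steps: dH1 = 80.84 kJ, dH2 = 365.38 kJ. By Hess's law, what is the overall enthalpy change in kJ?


Hess's law: enthalpy is a state function, so add the step enthalpies.
dH_total = dH1 + dH2 = 80.84 + (365.38)
dH_total = 446.22 kJ:

446.22 kJ


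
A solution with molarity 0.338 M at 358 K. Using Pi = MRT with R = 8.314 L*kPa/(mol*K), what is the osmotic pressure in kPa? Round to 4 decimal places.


Osmotic pressure (van't Hoff): Pi = M*R*T.
RT = 8.314 * 358 = 2976.412
Pi = 0.338 * 2976.412
Pi = 1006.027256 kPa, rounded to 4 dp:

1006.0273 kPa


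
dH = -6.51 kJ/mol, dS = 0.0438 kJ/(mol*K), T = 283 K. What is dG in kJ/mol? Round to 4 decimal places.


Gibbs: dG = dH - T*dS (consistent units, dS already in kJ/(mol*K)).
T*dS = 283 * 0.0438 = 12.3954
dG = -6.51 - (12.3954)
dG = -18.9054 kJ/mol, rounded to 4 dp:

-18.9054 kJ/mol


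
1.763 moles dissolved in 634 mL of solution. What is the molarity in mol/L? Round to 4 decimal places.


Convert volume to liters: V_L = V_mL / 1000.
V_L = 634 / 1000 = 0.634 L
M = n / V_L = 1.763 / 0.634
M = 2.7807571 mol/L, rounded to 4 dp:

2.7808 mol/L


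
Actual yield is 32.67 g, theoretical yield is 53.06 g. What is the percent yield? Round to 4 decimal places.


% yield = 100 * actual / theoretical
% yield = 100 * 32.67 / 53.06
% yield = 61.5718055 %, rounded to 4 dp:

61.5718 %


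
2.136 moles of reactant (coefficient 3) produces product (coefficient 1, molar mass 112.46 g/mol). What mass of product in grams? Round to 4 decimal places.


Use the coefficient ratio to convert reactant moles to product moles, then multiply by the product's molar mass.
moles_P = moles_R * (coeff_P / coeff_R) = 2.136 * (1/3) = 0.712
mass_P = moles_P * M_P = 0.712 * 112.46
mass_P = 80.07152 g, rounded to 4 dp:

80.0715 g


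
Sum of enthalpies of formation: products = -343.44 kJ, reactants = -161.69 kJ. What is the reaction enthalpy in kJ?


dH_rxn = sum(dH_f products) - sum(dH_f reactants)
dH_rxn = -343.44 - (-161.69)
dH_rxn = -181.75 kJ:

-181.75 kJ


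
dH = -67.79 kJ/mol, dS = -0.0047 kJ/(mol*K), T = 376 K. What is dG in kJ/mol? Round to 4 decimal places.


Gibbs: dG = dH - T*dS (consistent units, dS already in kJ/(mol*K)).
T*dS = 376 * -0.0047 = -1.7672
dG = -67.79 - (-1.7672)
dG = -66.0228 kJ/mol, rounded to 4 dp:

-66.0228 kJ/mol


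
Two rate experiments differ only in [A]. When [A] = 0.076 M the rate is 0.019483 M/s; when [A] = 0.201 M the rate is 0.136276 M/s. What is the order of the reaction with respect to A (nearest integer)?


Rate is proportional to [A]^n, so rate2/rate1 = ([A]2/[A]1)^n. Take logs to solve for n.
rate2/rate1 = 0.136276 / 0.019483 = 6.9946
[A]2/[A]1 = 0.201 / 0.076 = 2.6447
n = ln(6.9946) / ln(2.6447) = 2.0
Nearest integer order:

2


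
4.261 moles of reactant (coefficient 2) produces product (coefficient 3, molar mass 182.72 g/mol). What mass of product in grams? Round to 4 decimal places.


Use the coefficient ratio to convert reactant moles to product moles, then multiply by the product's molar mass.
moles_P = moles_R * (coeff_P / coeff_R) = 4.261 * (3/2) = 6.3915
mass_P = moles_P * M_P = 6.3915 * 182.72
mass_P = 1167.85488 g, rounded to 4 dp:

1167.8549 g


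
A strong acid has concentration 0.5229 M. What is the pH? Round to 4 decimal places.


A strong acid dissociates completely, so [H+] equals the given concentration.
pH = -log10([H+]) = -log10(0.5229)
pH = 0.28158136, rounded to 4 dp:

0.2816


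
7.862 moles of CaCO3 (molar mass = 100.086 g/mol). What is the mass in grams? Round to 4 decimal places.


mass = n * M
mass = 7.862 * 100.086
mass = 786.876132 g, rounded to 4 dp:

786.8761 g


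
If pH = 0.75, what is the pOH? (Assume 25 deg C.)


At 25 deg C, pH + pOH = 14.
pOH = 14 - pH = 14 - 0.75
pOH = 13.25:

13.25


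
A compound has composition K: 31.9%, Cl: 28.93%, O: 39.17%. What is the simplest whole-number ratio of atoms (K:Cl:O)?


Assume 100 g of compound, divide each mass% by atomic mass to get moles, then normalize by the smallest to get a raw atom ratio.
Moles per 100 g: K: 31.9/39.098 = 0.8159, Cl: 28.93/35.453 = 0.816, O: 39.17/15.999 = 2.4483
Raw ratio (divide by min = 0.8159): K: 1.0, Cl: 1.0, O: 3.001
Multiply by 1 to clear fractions: K: 1.0 ~= 1, Cl: 1.0 ~= 1, O: 3.001 ~= 3
Reduce by GCD to get the simplest whole-number ratio:

1:1:3


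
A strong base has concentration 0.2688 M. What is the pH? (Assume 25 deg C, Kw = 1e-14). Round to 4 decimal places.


A strong base dissociates completely, so [OH-] equals the given concentration.
pOH = -log10([OH-]) = -log10(0.2688) = 0.570571
pH = 14 - pOH = 14 - 0.570571
pH = 13.429429, rounded to 4 dp:

13.4294


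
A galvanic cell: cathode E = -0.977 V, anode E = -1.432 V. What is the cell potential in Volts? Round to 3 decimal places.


Standard cell potential: E_cell = E_cathode - E_anode.
E_cell = -0.977 - (-1.432)
E_cell = 0.455 V, rounded to 3 dp:

0.455 V


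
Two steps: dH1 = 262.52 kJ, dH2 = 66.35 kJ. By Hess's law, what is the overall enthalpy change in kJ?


Hess's law: enthalpy is a state function, so add the step enthalpies.
dH_total = dH1 + dH2 = 262.52 + (66.35)
dH_total = 328.87 kJ:

328.87 kJ


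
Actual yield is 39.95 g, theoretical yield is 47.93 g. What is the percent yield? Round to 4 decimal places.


% yield = 100 * actual / theoretical
% yield = 100 * 39.95 / 47.93
% yield = 83.3507198 %, rounded to 4 dp:

83.3507 %


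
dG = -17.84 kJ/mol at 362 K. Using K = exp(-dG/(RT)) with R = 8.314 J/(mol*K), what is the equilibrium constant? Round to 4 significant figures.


dG is in kJ/mol; multiply by 1000 to match R in J/(mol*K).
RT = 8.314 * 362 = 3009.668 J/mol
exponent = -dG*1000 / (RT) = -(-17.84*1000) / 3009.668 = 5.9275641
K = exp(5.9275641)
K = 375.23935, rounded to 4 significant figures:

375.2


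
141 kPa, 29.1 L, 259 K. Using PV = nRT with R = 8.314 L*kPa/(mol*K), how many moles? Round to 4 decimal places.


PV = nRT, solve for n = PV / (RT).
PV = 141 * 29.1 = 4103.1
RT = 8.314 * 259 = 2153.326
n = 4103.1 / 2153.326
n = 1.90547089 mol, rounded to 4 dp:

1.9055 mol


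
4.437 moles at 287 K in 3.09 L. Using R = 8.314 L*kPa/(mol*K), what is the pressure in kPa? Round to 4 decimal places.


PV = nRT, solve for P = nRT / V.
nRT = 4.437 * 8.314 * 287 = 10587.2056
P = 10587.2056 / 3.09
P = 3426.28012945 kPa, rounded to 4 dp:

3426.2801 kPa


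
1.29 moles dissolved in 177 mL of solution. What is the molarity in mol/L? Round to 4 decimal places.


Convert volume to liters: V_L = V_mL / 1000.
V_L = 177 / 1000 = 0.177 L
M = n / V_L = 1.29 / 0.177
M = 7.28813559 mol/L, rounded to 4 dp:

7.2881 mol/L


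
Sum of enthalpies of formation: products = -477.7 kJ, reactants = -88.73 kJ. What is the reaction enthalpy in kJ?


dH_rxn = sum(dH_f products) - sum(dH_f reactants)
dH_rxn = -477.7 - (-88.73)
dH_rxn = -388.97 kJ:

-388.97 kJ


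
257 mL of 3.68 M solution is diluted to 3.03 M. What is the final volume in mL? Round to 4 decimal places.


Dilution: M1*V1 = M2*V2, solve for V2.
V2 = M1*V1 / M2
V2 = 3.68 * 257 / 3.03
V2 = 945.76 / 3.03
V2 = 312.1320132 mL, rounded to 4 dp:

312.1320 mL


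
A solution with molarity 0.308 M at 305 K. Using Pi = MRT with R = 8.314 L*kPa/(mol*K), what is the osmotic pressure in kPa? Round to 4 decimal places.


Osmotic pressure (van't Hoff): Pi = M*R*T.
RT = 8.314 * 305 = 2535.77
Pi = 0.308 * 2535.77
Pi = 781.01716 kPa, rounded to 4 dp:

781.0172 kPa


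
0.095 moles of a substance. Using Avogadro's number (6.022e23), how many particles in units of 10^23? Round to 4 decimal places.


N = n * NA, then divide by 1e23 for the requested units.
N / 1e23 = n * 6.022
N / 1e23 = 0.095 * 6.022
N / 1e23 = 0.57209, rounded to 4 dp:

0.5721


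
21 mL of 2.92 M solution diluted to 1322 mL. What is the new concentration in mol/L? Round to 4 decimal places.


Dilution: M1*V1 = M2*V2, solve for M2.
M2 = M1*V1 / V2
M2 = 2.92 * 21 / 1322
M2 = 61.32 / 1322
M2 = 0.04638427 mol/L, rounded to 4 dp:

0.0464 mol/L


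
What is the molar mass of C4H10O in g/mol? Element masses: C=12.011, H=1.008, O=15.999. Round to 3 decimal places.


M = sum(count * atomic_mass) over atoms.
M = 4*12.011 + 10*1.008 + 1*15.999
M = 48.044 + 10.08 + 15.999
M = 74.123 g/mol, rounded to 3 dp:

74.123 g/mol


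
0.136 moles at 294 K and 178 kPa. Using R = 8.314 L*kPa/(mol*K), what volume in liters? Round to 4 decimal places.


PV = nRT, solve for V = nRT / P.
nRT = 0.136 * 8.314 * 294 = 332.427
V = 332.427 / 178
V = 1.86756742 L, rounded to 4 dp:

1.8676 L


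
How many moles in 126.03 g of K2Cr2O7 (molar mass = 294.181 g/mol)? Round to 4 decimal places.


n = mass / M
n = 126.03 / 294.181
n = 0.42840972 mol, rounded to 4 dp:

0.4284 mol


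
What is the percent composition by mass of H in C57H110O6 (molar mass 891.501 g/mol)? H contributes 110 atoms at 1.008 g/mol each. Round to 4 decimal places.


pct = 100 * (n_elem * M_elem) / M_total
mass_contribution = 110 * 1.008 = 110.88 g/mol
pct = 100 * 110.88 / 891.501
pct = 12.437451 %, rounded to 4 dp:

12.4375 %


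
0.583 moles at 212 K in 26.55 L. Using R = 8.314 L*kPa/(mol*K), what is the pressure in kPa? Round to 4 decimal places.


PV = nRT, solve for P = nRT / V.
nRT = 0.583 * 8.314 * 212 = 1027.5771
P = 1027.5771 / 26.55
P = 38.70346893 kPa, rounded to 4 dp:

38.7035 kPa


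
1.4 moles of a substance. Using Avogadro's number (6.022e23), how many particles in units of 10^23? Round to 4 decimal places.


N = n * NA, then divide by 1e23 for the requested units.
N / 1e23 = n * 6.022
N / 1e23 = 1.4 * 6.022
N / 1e23 = 8.4308, rounded to 4 dp:

8.4308


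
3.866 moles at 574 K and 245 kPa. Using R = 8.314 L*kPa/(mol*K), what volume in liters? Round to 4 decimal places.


PV = nRT, solve for V = nRT / P.
nRT = 3.866 * 8.314 * 574 = 18449.4644
V = 18449.4644 / 245
V = 75.30393633 L, rounded to 4 dp:

75.3039 L


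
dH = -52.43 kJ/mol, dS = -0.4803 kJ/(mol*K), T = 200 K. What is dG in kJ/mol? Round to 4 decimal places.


Gibbs: dG = dH - T*dS (consistent units, dS already in kJ/(mol*K)).
T*dS = 200 * -0.4803 = -96.06
dG = -52.43 - (-96.06)
dG = 43.63 kJ/mol, rounded to 4 dp:

43.6300 kJ/mol


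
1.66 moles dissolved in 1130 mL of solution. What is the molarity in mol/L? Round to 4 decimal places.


Convert volume to liters: V_L = V_mL / 1000.
V_L = 1130 / 1000 = 1.13 L
M = n / V_L = 1.66 / 1.13
M = 1.46902655 mol/L, rounded to 4 dp:

1.4690 mol/L


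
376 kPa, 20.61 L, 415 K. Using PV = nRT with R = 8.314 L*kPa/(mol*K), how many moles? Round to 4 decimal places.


PV = nRT, solve for n = PV / (RT).
PV = 376 * 20.61 = 7749.36
RT = 8.314 * 415 = 3450.31
n = 7749.36 / 3450.31
n = 2.24598949 mol, rounded to 4 dp:

2.2460 mol


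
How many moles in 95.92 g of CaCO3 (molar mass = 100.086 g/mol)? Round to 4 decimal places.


n = mass / M
n = 95.92 / 100.086
n = 0.9583758 mol, rounded to 4 dp:

0.9584 mol


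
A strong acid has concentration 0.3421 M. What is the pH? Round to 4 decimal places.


A strong acid dissociates completely, so [H+] equals the given concentration.
pH = -log10([H+]) = -log10(0.3421)
pH = 0.46584693, rounded to 4 dp:

0.4658


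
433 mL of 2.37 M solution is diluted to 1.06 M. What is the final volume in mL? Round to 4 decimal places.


Dilution: M1*V1 = M2*V2, solve for V2.
V2 = M1*V1 / M2
V2 = 2.37 * 433 / 1.06
V2 = 1026.21 / 1.06
V2 = 968.12264151 mL, rounded to 4 dp:

968.1226 mL


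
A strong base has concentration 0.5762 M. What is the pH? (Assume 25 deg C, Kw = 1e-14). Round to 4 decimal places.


A strong base dissociates completely, so [OH-] equals the given concentration.
pOH = -log10([OH-]) = -log10(0.5762) = 0.239427
pH = 14 - pOH = 14 - 0.239427
pH = 13.760573, rounded to 4 dp:

13.7606


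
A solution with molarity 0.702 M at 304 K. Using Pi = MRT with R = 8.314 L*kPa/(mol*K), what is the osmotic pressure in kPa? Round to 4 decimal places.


Osmotic pressure (van't Hoff): Pi = M*R*T.
RT = 8.314 * 304 = 2527.456
Pi = 0.702 * 2527.456
Pi = 1774.274112 kPa, rounded to 4 dp:

1774.2741 kPa


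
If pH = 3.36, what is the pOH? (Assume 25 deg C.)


At 25 deg C, pH + pOH = 14.
pOH = 14 - pH = 14 - 3.36
pOH = 10.64:

10.64


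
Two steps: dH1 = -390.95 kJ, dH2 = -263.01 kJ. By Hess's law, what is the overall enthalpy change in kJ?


Hess's law: enthalpy is a state function, so add the step enthalpies.
dH_total = dH1 + dH2 = -390.95 + (-263.01)
dH_total = -653.96 kJ:

-653.96 kJ


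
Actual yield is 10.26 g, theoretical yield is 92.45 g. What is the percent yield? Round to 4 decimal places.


% yield = 100 * actual / theoretical
% yield = 100 * 10.26 / 92.45
% yield = 11.09789075 %, rounded to 4 dp:

11.0979 %


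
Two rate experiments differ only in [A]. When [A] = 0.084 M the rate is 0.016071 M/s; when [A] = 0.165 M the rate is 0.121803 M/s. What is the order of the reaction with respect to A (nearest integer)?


Rate is proportional to [A]^n, so rate2/rate1 = ([A]2/[A]1)^n. Take logs to solve for n.
rate2/rate1 = 0.121803 / 0.016071 = 7.5791
[A]2/[A]1 = 0.165 / 0.084 = 1.9643
n = ln(7.5791) / ln(1.9643) = 3.0
Nearest integer order:

3


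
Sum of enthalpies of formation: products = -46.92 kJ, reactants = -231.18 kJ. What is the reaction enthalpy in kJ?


dH_rxn = sum(dH_f products) - sum(dH_f reactants)
dH_rxn = -46.92 - (-231.18)
dH_rxn = 184.26 kJ:

184.26 kJ


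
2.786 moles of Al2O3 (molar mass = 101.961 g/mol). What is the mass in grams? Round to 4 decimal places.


mass = n * M
mass = 2.786 * 101.961
mass = 284.063346 g, rounded to 4 dp:

284.0633 g


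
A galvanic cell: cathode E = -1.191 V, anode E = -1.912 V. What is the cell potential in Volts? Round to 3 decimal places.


Standard cell potential: E_cell = E_cathode - E_anode.
E_cell = -1.191 - (-1.912)
E_cell = 0.721 V, rounded to 3 dp:

0.721 V


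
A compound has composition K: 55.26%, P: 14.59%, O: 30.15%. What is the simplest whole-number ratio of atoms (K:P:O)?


Assume 100 g of compound, divide each mass% by atomic mass to get moles, then normalize by the smallest to get a raw atom ratio.
Moles per 100 g: K: 55.26/39.098 = 1.4134, P: 14.59/30.974 = 0.471, O: 30.15/15.999 = 1.8845
Raw ratio (divide by min = 0.471): K: 3.001, P: 1.0, O: 4.001
Multiply by 1 to clear fractions: K: 3.001 ~= 3, P: 1.0 ~= 1, O: 4.001 ~= 4
Reduce by GCD to get the simplest whole-number ratio:

3:1:4


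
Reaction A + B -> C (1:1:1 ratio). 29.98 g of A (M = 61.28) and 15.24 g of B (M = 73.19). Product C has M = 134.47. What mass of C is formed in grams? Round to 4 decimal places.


Find moles of each reactant; the smaller value is the limiting reagent in a 1:1:1 reaction, so moles_C equals moles of the limiter.
n_A = mass_A / M_A = 29.98 / 61.28 = 0.48923 mol
n_B = mass_B / M_B = 15.24 / 73.19 = 0.208225 mol
Limiting reagent: B (smaller), n_limiting = 0.208225 mol
mass_C = n_limiting * M_C = 0.208225 * 134.47
mass_C = 28.00001575 g, rounded to 4 dp:

28.0000 g


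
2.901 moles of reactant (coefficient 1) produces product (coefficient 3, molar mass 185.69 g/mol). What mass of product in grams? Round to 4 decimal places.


Use the coefficient ratio to convert reactant moles to product moles, then multiply by the product's molar mass.
moles_P = moles_R * (coeff_P / coeff_R) = 2.901 * (3/1) = 8.703
mass_P = moles_P * M_P = 8.703 * 185.69
mass_P = 1616.06007 g, rounded to 4 dp:

1616.0601 g


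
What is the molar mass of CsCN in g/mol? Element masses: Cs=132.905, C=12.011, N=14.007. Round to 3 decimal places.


M = sum(count * atomic_mass) over atoms.
M = 1*132.905 + 1*12.011 + 1*14.007
M = 132.905 + 12.011 + 14.007
M = 158.923 g/mol, rounded to 3 dp:

158.923 g/mol


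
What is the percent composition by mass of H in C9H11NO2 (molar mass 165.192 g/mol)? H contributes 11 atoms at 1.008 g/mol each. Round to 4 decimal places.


pct = 100 * (n_elem * M_elem) / M_total
mass_contribution = 11 * 1.008 = 11.088 g/mol
pct = 100 * 11.088 / 165.192
pct = 6.71218945 %, rounded to 4 dp:

6.7122 %


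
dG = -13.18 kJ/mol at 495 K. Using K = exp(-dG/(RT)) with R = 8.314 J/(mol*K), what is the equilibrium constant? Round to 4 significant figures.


dG is in kJ/mol; multiply by 1000 to match R in J/(mol*K).
RT = 8.314 * 495 = 4115.43 J/mol
exponent = -dG*1000 / (RT) = -(-13.18*1000) / 4115.43 = 3.2025815
K = exp(3.2025815)
K = 24.595943, rounded to 4 significant figures:

24.60


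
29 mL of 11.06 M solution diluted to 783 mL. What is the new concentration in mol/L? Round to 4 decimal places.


Dilution: M1*V1 = M2*V2, solve for M2.
M2 = M1*V1 / V2
M2 = 11.06 * 29 / 783
M2 = 320.74 / 783
M2 = 0.40962963 mol/L, rounded to 4 dp:

0.4096 mol/L


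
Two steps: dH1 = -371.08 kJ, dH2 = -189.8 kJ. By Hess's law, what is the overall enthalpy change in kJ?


Hess's law: enthalpy is a state function, so add the step enthalpies.
dH_total = dH1 + dH2 = -371.08 + (-189.8)
dH_total = -560.88 kJ:

-560.88 kJ


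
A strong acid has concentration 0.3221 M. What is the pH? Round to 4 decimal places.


A strong acid dissociates completely, so [H+] equals the given concentration.
pH = -log10([H+]) = -log10(0.3221)
pH = 0.49200928, rounded to 4 dp:

0.4920


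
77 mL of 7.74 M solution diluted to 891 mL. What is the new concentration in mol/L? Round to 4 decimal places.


Dilution: M1*V1 = M2*V2, solve for M2.
M2 = M1*V1 / V2
M2 = 7.74 * 77 / 891
M2 = 595.98 / 891
M2 = 0.66888889 mol/L, rounded to 4 dp:

0.6689 mol/L


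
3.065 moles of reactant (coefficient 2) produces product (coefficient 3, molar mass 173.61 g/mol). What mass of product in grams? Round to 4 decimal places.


Use the coefficient ratio to convert reactant moles to product moles, then multiply by the product's molar mass.
moles_P = moles_R * (coeff_P / coeff_R) = 3.065 * (3/2) = 4.5975
mass_P = moles_P * M_P = 4.5975 * 173.61
mass_P = 798.171975 g, rounded to 4 dp:

798.1720 g


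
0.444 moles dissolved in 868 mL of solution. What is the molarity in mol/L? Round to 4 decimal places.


Convert volume to liters: V_L = V_mL / 1000.
V_L = 868 / 1000 = 0.868 L
M = n / V_L = 0.444 / 0.868
M = 0.51152074 mol/L, rounded to 4 dp:

0.5115 mol/L


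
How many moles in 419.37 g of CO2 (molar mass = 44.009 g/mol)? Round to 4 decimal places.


n = mass / M
n = 419.37 / 44.009
n = 9.52918721 mol, rounded to 4 dp:

9.5292 mol


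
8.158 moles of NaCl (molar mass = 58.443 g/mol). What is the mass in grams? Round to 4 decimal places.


mass = n * M
mass = 8.158 * 58.443
mass = 476.777994 g, rounded to 4 dp:

476.7780 g


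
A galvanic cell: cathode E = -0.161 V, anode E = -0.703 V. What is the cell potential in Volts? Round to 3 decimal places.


Standard cell potential: E_cell = E_cathode - E_anode.
E_cell = -0.161 - (-0.703)
E_cell = 0.542 V, rounded to 3 dp:

0.542 V


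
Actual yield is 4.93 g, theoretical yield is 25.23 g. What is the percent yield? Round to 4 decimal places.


% yield = 100 * actual / theoretical
% yield = 100 * 4.93 / 25.23
% yield = 19.54022989 %, rounded to 4 dp:

19.5402 %


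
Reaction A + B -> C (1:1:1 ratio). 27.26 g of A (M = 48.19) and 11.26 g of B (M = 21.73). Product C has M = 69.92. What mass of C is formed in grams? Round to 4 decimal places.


Find moles of each reactant; the smaller value is the limiting reagent in a 1:1:1 reaction, so moles_C equals moles of the limiter.
n_A = mass_A / M_A = 27.26 / 48.19 = 0.565678 mol
n_B = mass_B / M_B = 11.26 / 21.73 = 0.518178 mol
Limiting reagent: B (smaller), n_limiting = 0.518178 mol
mass_C = n_limiting * M_C = 0.518178 * 69.92
mass_C = 36.23100576 g, rounded to 4 dp:

36.2310 g


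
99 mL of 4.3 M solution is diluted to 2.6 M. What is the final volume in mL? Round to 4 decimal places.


Dilution: M1*V1 = M2*V2, solve for V2.
V2 = M1*V1 / M2
V2 = 4.3 * 99 / 2.6
V2 = 425.7 / 2.6
V2 = 163.73076923 mL, rounded to 4 dp:

163.7308 mL


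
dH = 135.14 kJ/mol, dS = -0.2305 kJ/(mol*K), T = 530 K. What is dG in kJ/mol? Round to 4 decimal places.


Gibbs: dG = dH - T*dS (consistent units, dS already in kJ/(mol*K)).
T*dS = 530 * -0.2305 = -122.165
dG = 135.14 - (-122.165)
dG = 257.305 kJ/mol, rounded to 4 dp:

257.3050 kJ/mol


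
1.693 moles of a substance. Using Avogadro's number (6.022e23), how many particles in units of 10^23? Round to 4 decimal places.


N = n * NA, then divide by 1e23 for the requested units.
N / 1e23 = n * 6.022
N / 1e23 = 1.693 * 6.022
N / 1e23 = 10.195246, rounded to 4 dp:

10.1952


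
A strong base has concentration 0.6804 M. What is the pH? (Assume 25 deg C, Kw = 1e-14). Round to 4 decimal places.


A strong base dissociates completely, so [OH-] equals the given concentration.
pOH = -log10([OH-]) = -log10(0.6804) = 0.167236
pH = 14 - pOH = 14 - 0.167236
pH = 13.832764, rounded to 4 dp:

13.8328


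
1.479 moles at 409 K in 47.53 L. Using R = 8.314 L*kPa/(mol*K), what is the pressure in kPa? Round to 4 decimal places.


PV = nRT, solve for P = nRT / V.
nRT = 1.479 * 8.314 * 409 = 5029.2301
P = 5029.2301 / 47.53
P = 105.81169998 kPa, rounded to 4 dp:

105.8117 kPa


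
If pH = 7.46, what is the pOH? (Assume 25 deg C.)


At 25 deg C, pH + pOH = 14.
pOH = 14 - pH = 14 - 7.46
pOH = 6.54:

6.54


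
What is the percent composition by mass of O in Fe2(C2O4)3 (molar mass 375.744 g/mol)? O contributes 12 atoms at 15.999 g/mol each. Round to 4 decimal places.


pct = 100 * (n_elem * M_elem) / M_total
mass_contribution = 12 * 15.999 = 191.988 g/mol
pct = 100 * 191.988 / 375.744
pct = 51.09542667 %, rounded to 4 dp:

51.0954 %


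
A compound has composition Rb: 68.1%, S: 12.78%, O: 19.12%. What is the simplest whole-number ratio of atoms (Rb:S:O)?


Assume 100 g of compound, divide each mass% by atomic mass to get moles, then normalize by the smallest to get a raw atom ratio.
Moles per 100 g: Rb: 68.1/85.468 = 0.7968, S: 12.78/32.065 = 0.3986, O: 19.12/15.999 = 1.1951
Raw ratio (divide by min = 0.3986): Rb: 1.999, S: 1.0, O: 2.998
Multiply by 1 to clear fractions: Rb: 1.999 ~= 2, S: 1.0 ~= 1, O: 2.998 ~= 3
Reduce by GCD to get the simplest whole-number ratio:

2:1:3


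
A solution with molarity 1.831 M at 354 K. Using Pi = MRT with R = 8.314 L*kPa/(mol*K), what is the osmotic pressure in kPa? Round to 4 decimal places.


Osmotic pressure (van't Hoff): Pi = M*R*T.
RT = 8.314 * 354 = 2943.156
Pi = 1.831 * 2943.156
Pi = 5388.918636 kPa, rounded to 4 dp:

5388.9186 kPa


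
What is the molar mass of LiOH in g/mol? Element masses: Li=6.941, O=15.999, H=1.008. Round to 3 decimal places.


M = sum(count * atomic_mass) over atoms.
M = 1*6.941 + 1*15.999 + 1*1.008
M = 6.941 + 15.999 + 1.008
M = 23.948 g/mol, rounded to 3 dp:

23.948 g/mol


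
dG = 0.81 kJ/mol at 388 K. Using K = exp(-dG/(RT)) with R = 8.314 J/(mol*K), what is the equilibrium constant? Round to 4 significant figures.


dG is in kJ/mol; multiply by 1000 to match R in J/(mol*K).
RT = 8.314 * 388 = 3225.832 J/mol
exponent = -dG*1000 / (RT) = -(0.81*1000) / 3225.832 = -0.25109801
K = exp(-0.25109801)
K = 0.77794612, rounded to 4 significant figures:

0.7779


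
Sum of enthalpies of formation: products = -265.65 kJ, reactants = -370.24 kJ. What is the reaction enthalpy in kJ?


dH_rxn = sum(dH_f products) - sum(dH_f reactants)
dH_rxn = -265.65 - (-370.24)
dH_rxn = 104.59 kJ:

104.59 kJ


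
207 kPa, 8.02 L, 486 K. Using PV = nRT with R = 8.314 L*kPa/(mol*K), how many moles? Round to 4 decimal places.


PV = nRT, solve for n = PV / (RT).
PV = 207 * 8.02 = 1660.14
RT = 8.314 * 486 = 4040.604
n = 1660.14 / 4040.604
n = 0.41086432 mol, rounded to 4 dp:

0.4109 mol


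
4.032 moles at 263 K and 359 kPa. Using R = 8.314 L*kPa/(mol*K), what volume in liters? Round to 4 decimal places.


PV = nRT, solve for V = nRT / P.
nRT = 4.032 * 8.314 * 263 = 8816.2986
V = 8816.2986 / 359
V = 24.55793482 L, rounded to 4 dp:

24.5579 L


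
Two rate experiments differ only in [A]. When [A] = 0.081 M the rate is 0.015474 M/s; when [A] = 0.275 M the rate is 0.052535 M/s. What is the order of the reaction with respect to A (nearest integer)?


Rate is proportional to [A]^n, so rate2/rate1 = ([A]2/[A]1)^n. Take logs to solve for n.
rate2/rate1 = 0.052535 / 0.015474 = 3.395
[A]2/[A]1 = 0.275 / 0.081 = 3.3951
n = ln(3.395) / ln(3.3951) = 1.0
Nearest integer order:

1


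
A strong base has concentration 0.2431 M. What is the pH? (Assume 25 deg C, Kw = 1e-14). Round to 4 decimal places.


A strong base dissociates completely, so [OH-] equals the given concentration.
pOH = -log10([OH-]) = -log10(0.2431) = 0.614215
pH = 14 - pOH = 14 - 0.614215
pH = 13.385785, rounded to 4 dp:

13.3858


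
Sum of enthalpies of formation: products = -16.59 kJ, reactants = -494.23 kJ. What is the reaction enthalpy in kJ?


dH_rxn = sum(dH_f products) - sum(dH_f reactants)
dH_rxn = -16.59 - (-494.23)
dH_rxn = 477.64 kJ:

477.64 kJ


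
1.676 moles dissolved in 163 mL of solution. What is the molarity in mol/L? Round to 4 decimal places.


Convert volume to liters: V_L = V_mL / 1000.
V_L = 163 / 1000 = 0.163 L
M = n / V_L = 1.676 / 0.163
M = 10.28220859 mol/L, rounded to 4 dp:

10.2822 mol/L


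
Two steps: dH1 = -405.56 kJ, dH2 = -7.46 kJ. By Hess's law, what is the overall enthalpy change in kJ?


Hess's law: enthalpy is a state function, so add the step enthalpies.
dH_total = dH1 + dH2 = -405.56 + (-7.46)
dH_total = -413.02 kJ:

-413.02 kJ


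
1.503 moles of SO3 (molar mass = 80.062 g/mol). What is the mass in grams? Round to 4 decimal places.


mass = n * M
mass = 1.503 * 80.062
mass = 120.333186 g, rounded to 4 dp:

120.3332 g


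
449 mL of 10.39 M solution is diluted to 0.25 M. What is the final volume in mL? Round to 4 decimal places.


Dilution: M1*V1 = M2*V2, solve for V2.
V2 = M1*V1 / M2
V2 = 10.39 * 449 / 0.25
V2 = 4665.11 / 0.25
V2 = 18660.44 mL, rounded to 4 dp:

18660.4400 mL


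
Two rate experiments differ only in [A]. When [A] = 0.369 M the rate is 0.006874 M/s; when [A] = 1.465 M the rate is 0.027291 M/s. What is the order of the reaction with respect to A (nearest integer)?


Rate is proportional to [A]^n, so rate2/rate1 = ([A]2/[A]1)^n. Take logs to solve for n.
rate2/rate1 = 0.027291 / 0.006874 = 3.9702
[A]2/[A]1 = 1.465 / 0.369 = 3.9702
n = ln(3.9702) / ln(3.9702) = 1.0
Nearest integer order:

1
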